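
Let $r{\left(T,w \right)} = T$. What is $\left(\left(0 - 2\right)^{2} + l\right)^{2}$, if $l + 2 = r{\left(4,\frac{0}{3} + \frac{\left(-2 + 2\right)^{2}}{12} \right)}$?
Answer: $36$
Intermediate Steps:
$l = 2$ ($l = -2 + 4 = 2$)
$\left(\left(0 - 2\right)^{2} + l\right)^{2} = \left(\left(0 - 2\right)^{2} + 2\right)^{2} = \left(\left(-2\right)^{2} + 2\right)^{2} = \left(4 + 2\right)^{2} = 6^{2} = 36$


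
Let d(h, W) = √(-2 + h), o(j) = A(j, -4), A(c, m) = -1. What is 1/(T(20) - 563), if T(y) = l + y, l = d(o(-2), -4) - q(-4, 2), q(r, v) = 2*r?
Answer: -535/286228 - I*√3/286228 ≈ -0.0018691 - 6.0513e-6*I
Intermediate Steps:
o(j) = -1
l = 8 + I*√3 (l = √(-2 - 1) - 2*(-4) = √(-3) - 1*(-8) = I*√3 + 8 = 8 + I*√3 ≈ 8.0 + 1.732*I)
T(y) = 8 + y + I*√3 (T(y) = (8 + I*√3) + y = 8 + y + I*√3)
1/(T(20) - 563) = 1/((8 + 20 + I*√3) - 563) = 1/((28 + I*√3) - 563) = 1/(-535 + I*√3)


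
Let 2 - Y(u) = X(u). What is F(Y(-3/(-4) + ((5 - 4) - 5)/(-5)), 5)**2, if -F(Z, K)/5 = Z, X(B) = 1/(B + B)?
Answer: 67600/961 ≈ 70.343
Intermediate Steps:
X(B) = 1/(2*B)
Y(u) = 2 - 1/(2*u)
F(Z, K) = -5*Z
F(Y(-3/(-4) + ((5 - 4) - 5)/(-5)), 5)**2 = (-5*(2 - 1/(2*(-3/(-4) + ((5 - 4) - 5)/(-5)))))**2 = (-5*(2 - 1/(2*(-3*(-1/4) + (1 - 5)*(-1/5)))))**2 = (-5*(2 - 1/(2*(3/4 - 4*(-1/5)))))**2 = (-5*(2 - 1/(2*(3/4 + 4/5))))**2 = (-5*(2 - 1/(2*31/20)))**2 = (-5*(2 - 1/2*20/31))**2 = (-5*(2 - 10/31))**2 = (-5*52/31)**2 = (-260/31)**2 = 67600/961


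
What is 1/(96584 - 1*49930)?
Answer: 1/46654 ≈ 2.1434e-5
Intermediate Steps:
1/(96584 - 1*49930) = 1/(96584 - 49930) = 1/46654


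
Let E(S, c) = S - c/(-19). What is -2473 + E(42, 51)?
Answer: -46138/19 ≈ -2428.3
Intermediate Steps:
E(S, c) = S + c/19 (E(S, c) = S - c*(-1)/19 = S - (-1)*c/19 = S + c/19)
-2473 + E(42, 51) = -2473 + (42 + (1/19)*51) = -2473 + (42 + 51/19) = -2473 + 849/19 = -46138/19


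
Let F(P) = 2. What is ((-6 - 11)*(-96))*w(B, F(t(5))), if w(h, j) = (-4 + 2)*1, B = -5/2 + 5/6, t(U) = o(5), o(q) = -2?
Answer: -3264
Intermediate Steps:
t(U) = -2
B = -5/3 (B = -5*½ + 5*(⅙) = -5/2 + ⅚ = -5/3 ≈ -1.6667)
w(h, j) = -2 (w(h, j) = -2*1 = -2)
((-6 - 11)*(-96))*w(B, F(t(5))) = ((-6 - 11)*(-96))*(-2) = -17*(-96)*(-2) = 1632*(-2) = -3264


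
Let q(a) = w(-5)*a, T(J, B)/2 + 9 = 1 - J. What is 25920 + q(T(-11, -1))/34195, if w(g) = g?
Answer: 177266874/6839 ≈ 25920.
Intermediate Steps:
T(J, B) = -16 - 2*J (T(J, B) = -18 + 2*(1 - J) = -18 + (2 - 2*J) = -16 - 2*J)
q(a) = -5*a
25920 + q(T(-11, -1))/34195 = 25920 - 5*(-16 - 2*(-11))/34195 = 25920 - 5*(-16 + 22)*(1/34195) = 25920 - 5*6*(1/34195) = 25920 - 30*1/34195 = 25920 - 6/6839 = 177266874/6839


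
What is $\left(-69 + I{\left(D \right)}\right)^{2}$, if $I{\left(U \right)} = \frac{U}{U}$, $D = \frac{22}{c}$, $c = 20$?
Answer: $4624$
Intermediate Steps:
$D = \frac{11}{10}$ ($D = \frac{22}{20} = 22 \cdot \frac{1}{20} = \frac{11}{10} \approx 1.1$)
$I{\left(U \right)} = 1$
$\left(-69 + I{\left(D \right)}\right)^{2} = \left(-69 + 1\right)^{2} = \left(-68\right)^{2} = 4624$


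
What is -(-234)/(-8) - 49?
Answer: -313/4 ≈ -78.250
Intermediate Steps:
-(-234)/(-8) - 49 = -(-234)*(-1)/8 - 49 = -39*¾ - 49 = -117/4 - 49 = -313/4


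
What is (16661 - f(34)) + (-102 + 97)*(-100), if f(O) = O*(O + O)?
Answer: 14849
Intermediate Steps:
f(O) = 2*O² (f(O) = O*(2*O) = 2*O²)
(16661 - f(34)) + (-102 + 97)*(-100) = (16661 - 2*34²) + (-102 + 97)*(-100) = (16661 - 2*1156) - 5*(-100) = (16661 - 1*2312) + 500 = (16661 - 2312) + 500 = 14349 + 500 = 14849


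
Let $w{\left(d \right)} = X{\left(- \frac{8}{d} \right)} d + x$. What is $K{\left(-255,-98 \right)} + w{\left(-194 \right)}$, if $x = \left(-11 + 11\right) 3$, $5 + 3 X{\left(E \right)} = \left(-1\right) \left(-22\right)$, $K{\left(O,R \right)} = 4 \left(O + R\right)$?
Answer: $- \frac{7534}{3} \approx -2511.3$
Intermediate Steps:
$K{\left(O,R \right)} = 4 O + 4 R$
$X{\left(E \right)} = \frac{17}{3}$ ($X{\left(E \right)} = - \frac{5}{3} + \frac{\left(-1\right) \left(-22\right)}{3} = - \frac{5}{3} + \frac{1}{3} \cdot 22 = - \frac{5}{3} + \frac{22}{3} = \frac{17}{3}$)
$x = 0$ ($x = 0 \cdot 3 = 0$)
$w{\left(d \right)} = \frac{17 d}{3}$ ($w{\left(d \right)} = \frac{17 d}{3} + 0 = \frac{17 d}{3}$)
$K{\left(-255,-98 \right)} + w{\left(-194 \right)} = \left(4 \left(-255\right) + 4 \left(-98\right)\right) + \frac{17}{3} \left(-194\right) = \left(-1020 - 392\right) - \frac{3298}{3} = -1412 - \frac{3298}{3} = - \frac{7534}{3}$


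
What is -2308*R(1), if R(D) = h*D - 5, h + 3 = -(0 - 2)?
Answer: 13848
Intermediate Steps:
h = -1 (h = -3 - (0 - 2) = -3 - 1*(-2) = -3 + 2 = -1)
R(D) = -5 - D (R(D) = -D - 5 = -5 - D)
-2308*R(1) = -2308*(-5 - 1*1) = -2308*(-5 - 1) = -2308*(-6) = 13848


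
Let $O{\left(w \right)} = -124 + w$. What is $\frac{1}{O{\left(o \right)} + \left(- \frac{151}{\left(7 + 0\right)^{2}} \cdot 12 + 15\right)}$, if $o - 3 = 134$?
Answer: $- \frac{49}{440} \approx -0.11136$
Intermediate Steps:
$o = 137$ ($o = 3 + 134 = 137$)
$\frac{1}{O{\left(o \right)} + \left(- \frac{151}{\left(7 + 0\right)^{2}} \cdot 12 + 15\right)} = \frac{1}{\left(-124 + 137\right) + \left(- \frac{151}{\left(7 + 0\right)^{2}} \cdot 12 + 15\right)} = \frac{1}{13 + \left(- \frac{151}{7^{2}} \cdot 12 + 15\right)} = \frac{1}{13 + \left(- \frac{151}{49} \cdot 12 + 15\right)} = \frac{1}{13 + \left(\left(-151\right) \frac{1}{49} \cdot 12 + 15\right)} = \frac{1}{13 + \left(\left(- \frac{151}{49}\right) 12 + 15\right)} = \frac{1}{13 + \left(- \frac{1812}{49} + 15\right)} = \frac{1}{13 - \frac{1077}{49}} = \frac{1}{- \frac{440}{49}} = - \frac{49}{440}$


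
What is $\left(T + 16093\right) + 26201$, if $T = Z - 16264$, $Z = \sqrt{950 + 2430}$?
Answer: $26030 + 26 \sqrt{5} \approx 26088.0$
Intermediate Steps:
$Z = 26 \sqrt{5}$ ($Z = \sqrt{3380} = 26 \sqrt{5} \approx 58.138$)
$T = -16264 + 26 \sqrt{5}$ ($T = 26 \sqrt{5} - 16264 = -16264 + 26 \sqrt{5} \approx -16206.0$)
$\left(T + 16093\right) + 26201 = \left(\left(-16264 + 26 \sqrt{5}\right) + 16093\right) + 26201 = \left(-171 + 26 \sqrt{5}\right) + 26201 = 26030 + 26 \sqrt{5}$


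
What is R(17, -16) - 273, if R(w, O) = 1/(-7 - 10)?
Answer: -4642/17 ≈ -273.06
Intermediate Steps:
R(w, O) = -1/17 (R(w, O) = 1/(-17) = -1/17)
R(17, -16) - 273 = -1/17 - 273 = -4642/17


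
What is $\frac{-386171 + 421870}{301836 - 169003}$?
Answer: $\frac{35699}{132833} \approx 0.26875$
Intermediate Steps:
$\frac{-386171 + 421870}{301836 - 169003} = \frac{35699}{132833}$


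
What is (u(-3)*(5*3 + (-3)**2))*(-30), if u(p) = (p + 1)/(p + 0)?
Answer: -480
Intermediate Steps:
u(p) = (1 + p)/p
(u(-3)*(5*3 + (-3)**2))*(-30) = (((1 - 3)/(-3))*(5*3 + (-3)**2))*(-30) = ((-1/3*(-2))*(15 + 9))*(-30) = ((2/3)*24)*(-30) = 16*(-30) = -480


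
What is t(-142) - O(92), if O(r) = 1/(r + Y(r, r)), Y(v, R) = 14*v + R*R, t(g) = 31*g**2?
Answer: 6153326895/9844 ≈ 6.2508e+5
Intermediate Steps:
Y(v, R) = R**2 + 14*v (Y(v, R) = 14*v + R**2 = R**2 + 14*v)
O(r) = 1/(r**2 + 15*r) (O(r) = 1/(r + (r**2 + 14*r)) = 1/(r**2 + 15*r))
t(-142) - O(92) = 31*(-142)**2 - 1/(92*(15 + 92)) = 31*20164 - 1/(92*107) = 625084 - 1/(92*107) = 625084 - 1*1/9844 = 625084 - 1/9844 = 6153326895/9844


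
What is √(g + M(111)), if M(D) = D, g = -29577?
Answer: 3*I*√3274 ≈ 171.66*I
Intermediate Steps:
√(g + M(111)) = √(-29577 + 111) = √(-29466) = 3*I*√3274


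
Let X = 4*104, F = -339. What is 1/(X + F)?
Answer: 1/77 ≈ 0.012987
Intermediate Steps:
X = 416
1/(X + F) = 1/(416 - 339) = 1/77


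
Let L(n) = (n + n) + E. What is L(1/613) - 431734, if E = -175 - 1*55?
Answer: -264793930/613 ≈ -4.3196e+5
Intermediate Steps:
E = -230 (E = -175 - 55 = -230)
L(n) = -230 + 2*n (L(n) = (n + n) - 230 = 2*n - 230 = -230 + 2*n)
L(1/613) - 431734 = (-230 + 2/613) - 431734 = -140988/613 - 431734 = -264793930/613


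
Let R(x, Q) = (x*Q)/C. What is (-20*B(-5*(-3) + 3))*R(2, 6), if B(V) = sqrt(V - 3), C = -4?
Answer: 60*sqrt(15) ≈ 232.38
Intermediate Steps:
R(x, Q) = -Q*x/4 (R(x, Q) = (x*Q)/(-4) = (Q*x)*(-1/4) = -Q*x/4)
B(V) = sqrt(-3 + V)
(-20*B(-5*(-3) + 3))*R(2, 6) = (-20*sqrt(-3 + (-5*(-3) + 3)))*(-1/4*6*2) = -20*sqrt(-3 + (15 + 3))*(-3) = -20*sqrt(-3 + 18)*(-3) = -20*sqrt(15)*(-3) = 60*sqrt(15)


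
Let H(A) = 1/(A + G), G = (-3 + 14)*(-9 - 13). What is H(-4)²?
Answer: 1/60516 ≈ 1.6525e-5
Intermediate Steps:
G = -242 (G = 11*(-22) = -242)
H(A) = 1/(-242 + A) (H(A) = 1/(A - 242) = 1/(-242 + A))
H(-4)² = (1/(-242 - 4))² = (1/(-246))² = (-1/246)² = 1/60516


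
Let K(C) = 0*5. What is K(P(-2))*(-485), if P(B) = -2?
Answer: 0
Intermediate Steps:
K(C) = 0
K(P(-2))*(-485) = 0*(-485) = 0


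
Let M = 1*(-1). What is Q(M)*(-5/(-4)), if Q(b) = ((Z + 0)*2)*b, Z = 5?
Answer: -25/2 ≈ -12.500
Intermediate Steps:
M = -1
Q(b) = 10*b (Q(b) = ((5 + 0)*2)*b = (5*2)*b = 10*b)
Q(M)*(-5/(-4)) = (10*(-1))*(-5/(-4)) = -(-50)*(-1)/4 = -10*5/4 = -25/2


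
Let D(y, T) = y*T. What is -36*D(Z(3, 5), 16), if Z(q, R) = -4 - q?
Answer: 4032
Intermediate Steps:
D(y, T) = T*y
-36*D(Z(3, 5), 16) = -576*(-4 - 1*3) = -576*(-4 - 3) = -576*(-7) = -36*(-112) = 4032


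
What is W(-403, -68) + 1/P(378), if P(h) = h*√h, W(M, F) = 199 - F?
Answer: 267 + √42/47628 ≈ 267.00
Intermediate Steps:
P(h) = h^(3/2)
W(-403, -68) + 1/P(378) = (199 - 1*(-68)) + 1/(378^(3/2)) = (199 + 68) + 1/(1134*√42) = 267 + √42/47628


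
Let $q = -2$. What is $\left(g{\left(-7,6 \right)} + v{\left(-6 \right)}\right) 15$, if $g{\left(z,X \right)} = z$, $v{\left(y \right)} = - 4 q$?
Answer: $15$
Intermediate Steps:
$v{\left(y \right)} = 8$ ($v{\left(y \right)} = \left(-4\right) \left(-2\right) = 8$)
$\left(g{\left(-7,6 \right)} + v{\left(-6 \right)}\right) 15 = \left(-7 + 8\right) 15 = 1 \cdot 15 = 15$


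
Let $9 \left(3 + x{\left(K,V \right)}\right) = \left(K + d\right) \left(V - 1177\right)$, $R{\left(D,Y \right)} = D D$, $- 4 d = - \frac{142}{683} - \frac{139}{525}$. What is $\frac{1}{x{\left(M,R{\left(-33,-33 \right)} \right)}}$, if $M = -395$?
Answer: $\frac{3227175}{12450656761} \approx 0.0002592$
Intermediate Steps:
$d = \frac{169487}{1434300}$ ($d = - \frac{- \frac{142}{683} - \frac{139}{525}}{4} = \left(- \frac{1}{4}\right) \left(- \frac{169487}{358575}\right) = \frac{169487}{1434300} \approx 0.11817$)
$R{\left(D,Y \right)} = D^{2}$
$x{\left(K,V \right)} = -3 + \frac{\left(-1177 + V\right) \left(\frac{169487}{1434300} + K\right)}{9}$ ($x{\left(K,V \right)} = -3 + \frac{\left(K + \frac{169487}{1434300}\right) \left(V - 1177\right)}{9} = -3 + \frac{\left(\frac{169487}{1434300} + K\right) \left(-1177 + V\right)}{9} = -3 + \frac{\left(-1177 + V\right) \left(\frac{169487}{1434300} + K\right)}{9}$)
$\frac{1}{x{\left(M,R{\left(-33,-33 \right)} \right)}} = \frac{1}{- \frac{238212299}{12908700} - - \frac{464915}{9} + \frac{169487 \left(-33\right)^{2}}{12908700} + \frac{1}{9} \left(-395\right) \left(-33\right)^{2}} = \frac{1}{- \frac{238212299}{12908700} + \frac{464915}{9} + \frac{169487}{12908700} \cdot 1089 + \frac{1}{9} \left(-395\right) 1089} = \frac{1}{- \frac{238212299}{12908700} + \frac{464915}{9} + \frac{20507927}{1434300} - 47795} = \frac{1}{\frac{12450656761}{3227175}} = \frac{3227175}{12450656761}$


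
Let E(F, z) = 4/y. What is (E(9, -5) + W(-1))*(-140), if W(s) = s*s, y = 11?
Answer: -2100/11 ≈ -190.91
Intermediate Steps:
W(s) = s²
E(F, z) = 4/11
(E(9, -5) + W(-1))*(-140) = (4/11 + (-1)²)*(-140) = (4/11 + 1)*(-140) = (15/11)*(-140) = -2100/11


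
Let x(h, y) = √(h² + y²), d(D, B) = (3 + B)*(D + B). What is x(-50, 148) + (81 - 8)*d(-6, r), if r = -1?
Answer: -1022 + 2*√6101 ≈ -865.78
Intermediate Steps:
d(D, B) = (3 + B)*(B + D)
x(-50, 148) + (81 - 8)*d(-6, r) = √((-50)² + 148²) + (81 - 8)*((-1)² + 3*(-1) + 3*(-6) - 1*(-6)) = √(2500 + 21904) + 73*(1 - 3 - 18 + 6) = √24404 + 73*(-14) = 2*√6101 - 1022 = -1022 + 2*√6101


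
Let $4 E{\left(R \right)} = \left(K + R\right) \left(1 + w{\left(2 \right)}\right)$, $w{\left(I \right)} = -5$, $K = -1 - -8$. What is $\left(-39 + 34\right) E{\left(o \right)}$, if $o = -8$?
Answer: $-5$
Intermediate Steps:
$K = 7$ ($K = -1 + 8 = 7$)
$E{\left(R \right)} = -7 - R$ ($E{\left(R \right)} = \frac{\left(7 + R\right) \left(1 - 5\right)}{4} = \frac{\left(7 + R\right) \left(-4\right)}{4} = \frac{-28 - 4 R}{4} = -7 - R$)
$\left(-39 + 34\right) E{\left(o \right)} = \left(-39 + 34\right) \left(-7 - -8\right) = - 5 \left(-7 + 8\right) = \left(-5\right) 1 = -5$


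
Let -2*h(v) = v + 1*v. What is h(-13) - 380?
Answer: -367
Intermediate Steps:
h(v) = -v (h(v) = -(v + 1*v)/2 = -(v + v)/2 = -v)
h(-13) - 380 = -1*(-13) - 380 = 13 - 380 = -367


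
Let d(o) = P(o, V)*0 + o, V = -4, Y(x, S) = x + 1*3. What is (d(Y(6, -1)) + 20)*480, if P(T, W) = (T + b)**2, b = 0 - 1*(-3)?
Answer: 13920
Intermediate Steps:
b = 3 (b = 0 + 3 = 3)
Y(x, S) = 3 + x (Y(x, S) = x + 3 = 3 + x)
P(T, W) = (3 + T)**2 (P(T, W) = (T + 3)**2 = (3 + T)**2)
d(o) = o (d(o) = (3 + o)**2*0 + o = 0 + o = o)
(d(Y(6, -1)) + 20)*480 = ((3 + 6) + 20)*480 = (9 + 20)*480 = 29*480 = 13920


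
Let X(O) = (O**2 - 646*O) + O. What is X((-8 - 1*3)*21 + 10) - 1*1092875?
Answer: -901489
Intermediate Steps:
X(O) = O**2 - 645*O
X((-8 - 1*3)*21 + 10) - 1*1092875 = ((-8 - 1*3)*21 + 10)*(-645 + ((-8 - 1*3)*21 + 10)) - 1*1092875 = ((-8 - 3)*21 + 10)*(-645 + ((-8 - 3)*21 + 10)) - 1092875 = (-11*21 + 10)*(-645 + (-11*21 + 10)) - 1092875 = (-231 + 10)*(-645 + (-231 + 10)) - 1092875 = -221*(-645 - 221) - 1092875 = -221*(-866) - 1092875 = 191386 - 1092875 = -901489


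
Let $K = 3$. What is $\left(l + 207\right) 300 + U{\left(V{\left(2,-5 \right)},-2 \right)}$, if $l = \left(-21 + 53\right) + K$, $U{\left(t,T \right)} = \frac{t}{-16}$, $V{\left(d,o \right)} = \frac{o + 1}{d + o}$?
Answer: $\frac{871199}{12} \approx 72600.0$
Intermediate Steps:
$V{\left(d,o \right)} = \frac{1 + o}{d + o}$
$U{\left(t,T \right)} = - \frac{t}{16}$ ($U{\left(t,T \right)} = t \left(- \frac{1}{16}\right) = - \frac{t}{16}$)
$l = 35$ ($l = \left(-21 + 53\right) + 3 = 32 + 3 = 35$)
$\left(l + 207\right) 300 + U{\left(V{\left(2,-5 \right)},-2 \right)} = \left(35 + 207\right) 300 - \frac{\frac{1}{2 - 5} \left(1 - 5\right)}{16} = 242 \cdot 300 - \frac{\frac{1}{-3} \left(-4\right)}{16} = 72600 - \frac{\left(- \frac{1}{3}\right) \left(-4\right)}{16} = 72600 - \frac{1}{12} = \frac{871199}{12}$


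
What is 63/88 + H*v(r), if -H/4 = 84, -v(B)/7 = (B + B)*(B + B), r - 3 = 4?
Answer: 40567359/88 ≈ 4.6099e+5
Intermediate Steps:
r = 7 (r = 3 + 4 = 7)
v(B) = -28*B² (v(B) = -7*(B + B)*(B + B) = -7*2*B*2*B = -28*B²)
H = -336 (H = -4*84 = -336)
63/88 + H*v(r) = 63/88 - (-9408)*7² = 63*(1/88) - (-9408)*49 = 63/88 - 336*(-1372) = 63/88 + 460992 = 40567359/88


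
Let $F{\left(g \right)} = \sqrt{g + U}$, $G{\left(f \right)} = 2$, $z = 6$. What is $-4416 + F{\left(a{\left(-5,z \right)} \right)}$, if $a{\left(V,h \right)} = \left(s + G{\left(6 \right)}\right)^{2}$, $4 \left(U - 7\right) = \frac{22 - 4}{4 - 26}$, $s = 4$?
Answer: $-4416 + \frac{\sqrt{20713}}{22} \approx -4409.5$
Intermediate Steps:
$U = \frac{299}{44}$ ($U = 7 + \frac{\left(22 - 4\right) \frac{1}{4 - 26}}{4} = 7 + \frac{18 \frac{1}{-22}}{4} = 7 + \frac{18 \left(- \frac{1}{22}\right)}{4} = 7 + \frac{1}{4} \left(- \frac{9}{11}\right) = 7 - \frac{9}{44} = \frac{299}{44} \approx 6.7955$)
$a{\left(V,h \right)} = 36$ ($a{\left(V,h \right)} = \left(4 + 2\right)^{2} = 6^{2} = 36$)
$F{\left(g \right)} = \sqrt{\frac{299}{44} + g}$ ($F{\left(g \right)} = \sqrt{g + \frac{299}{44}} = \sqrt{\frac{299}{44} + g}$)
$-4416 + F{\left(a{\left(-5,z \right)} \right)} = -4416 + \frac{\sqrt{3289 + 484 \cdot 36}}{22} = -4416 + \frac{\sqrt{3289 + 17424}}{22} = -4416 + \frac{\sqrt{20713}}{22}$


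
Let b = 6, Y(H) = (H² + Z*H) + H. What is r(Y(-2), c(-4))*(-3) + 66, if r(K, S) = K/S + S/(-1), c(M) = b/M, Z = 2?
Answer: 115/2 ≈ 57.500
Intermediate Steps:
Y(H) = H² + 3*H (Y(H) = (H² + 2*H) + H = H² + 3*H)
c(M) = 6/M
r(K, S) = -S + K/S (r(K, S) = K/S + S*(-1) = K/S - S = -S + K/S)
r(Y(-2), c(-4))*(-3) + 66 = (-6/(-4) + (-2*(3 - 2))/((6/(-4))))*(-3) + 66 = (-6*(-1)/4 + (-2*1)/((6*(-¼))))*(-3) + 66 = (-1*(-3/2) - 2/(-3/2))*(-3) + 66 = (3/2 - 2*(-⅔))*(-3) + 66 = (3/2 + 4/3)*(-3) + 66 = (17/6)*(-3) + 66 = -17/2 + 66 = 115/2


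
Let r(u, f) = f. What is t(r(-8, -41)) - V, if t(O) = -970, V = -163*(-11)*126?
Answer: -226888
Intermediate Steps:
V = 225918 (V = 1793*126 = 225918)
t(r(-8, -41)) - V = -970 - 1*225918 = -970 - 225918 = -226888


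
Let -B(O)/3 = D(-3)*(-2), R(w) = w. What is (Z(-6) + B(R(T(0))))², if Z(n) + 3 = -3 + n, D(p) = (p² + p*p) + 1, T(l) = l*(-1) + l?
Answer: 10404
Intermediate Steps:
T(l) = 0 (T(l) = -l + l = 0)
D(p) = 1 + 2*p² (D(p) = (p² + p²) + 1 = 2*p² + 1 = 1 + 2*p²)
Z(n) = -6 + n (Z(n) = -3 + (-3 + n) = -6 + n)
B(O) = 114 (B(O) = -3*(1 + 2*(-3)²)*(-2) = -3*(1 + 2*9)*(-2) = -3*(1 + 18)*(-2) = -57*(-2) = -3*(-38) = 114)
(Z(-6) + B(R(T(0))))² = ((-6 - 6) + 114)² = (-12 + 114)² = 102² = 10404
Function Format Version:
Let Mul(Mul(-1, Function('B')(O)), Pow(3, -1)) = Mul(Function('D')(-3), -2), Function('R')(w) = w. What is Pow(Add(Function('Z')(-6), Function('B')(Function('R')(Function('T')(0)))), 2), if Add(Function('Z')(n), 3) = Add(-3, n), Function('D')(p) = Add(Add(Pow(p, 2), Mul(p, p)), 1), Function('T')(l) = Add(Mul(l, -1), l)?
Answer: 10404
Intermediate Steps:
Function('T')(l) = 0 (Function('T')(l) = Add(Mul(-1, l), l) = 0)
Function('D')(p) = Add(1, Mul(2, Pow(p, 2))) (Function('D')(p) = Add(Add(Pow(p, 2), Pow(p, 2)), 1) = Add(Mul(2, Pow(p, 2)), 1) = Add(1, Mul(2, Pow(p, 2))))
Function('Z')(n) = Add(-6, n) (Function('Z')(n) = Add(-3, Add(-3, n)) = Add(-6, n))
Function('B')(O) = 114 (Function('B')(O) = Mul(-3, Mul(Add(1, Mul(2, Pow(-3, 2))), -2)) = Mul(-3, Mul(Add(1, Mul(2, 9)), -2)) = Mul(-3, Mul(Add(1, 18), -2)) = Mul(-3, Mul(19, -2)) = Mul(-3, -38) = 114)
Pow(Add(Function('Z')(-6), Function('B')(Function('R')(Function('T')(0)))), 2) = Pow(Add(Add(-6, -6), 114), 2) = Pow(Add(-12, 114), 2) = Pow(102, 2) = 10404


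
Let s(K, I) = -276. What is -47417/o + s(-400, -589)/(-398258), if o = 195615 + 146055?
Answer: -1342135619/9719486490 ≈ -0.13809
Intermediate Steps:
o = 341670
-47417/o + s(-400, -589)/(-398258) = -47417/341670 - 276/(-398258) = -47417*1/341670 - 276*(-1/398258) = -47417/341670 + 138/199129 = -1342135619/9719486490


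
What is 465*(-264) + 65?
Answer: -122695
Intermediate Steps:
465*(-264) + 65 = -122760 + 65 = -122695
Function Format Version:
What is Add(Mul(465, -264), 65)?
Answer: -122695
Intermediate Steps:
Add(Mul(465, -264), 65) = Add(-122760, 65) = -122695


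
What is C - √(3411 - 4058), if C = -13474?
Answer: -13474 - I*√647 ≈ -13474.0 - 25.436*I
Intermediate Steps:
C - √(3411 - 4058) = -13474 - √(3411 - 4058) = -13474 - √(-647) = -13474 - I*√647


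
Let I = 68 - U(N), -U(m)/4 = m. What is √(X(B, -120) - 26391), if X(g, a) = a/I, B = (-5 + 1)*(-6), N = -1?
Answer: I*√422286/4 ≈ 162.46*I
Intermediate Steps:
U(m) = -4*m
I = 64 (I = 68 - (-4)*(-1) = 68 - 1*4 = 68 - 4 = 64)
B = 24 (B = -4*(-6) = 24)
X(g, a) = a/64
√(X(B, -120) - 26391) = √((1/64)*(-120) - 26391) = √(-15/8 - 26391) = √(-211143/8) = I*√422286/4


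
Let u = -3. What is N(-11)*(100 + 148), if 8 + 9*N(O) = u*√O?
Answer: -1984/9 - 248*I*√11/3 ≈ -220.44 - 274.17*I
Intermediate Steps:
N(O) = -8/9 - √O/3 (N(O) = -8/9 + (-3*√O)/9 = -8/9 - √O/3)
N(-11)*(100 + 148) = (-8/9 - I*√11/3)*(100 + 148) = (-8/9 - I*√11/3)*248 = -1984/9 - 248*I*√11/3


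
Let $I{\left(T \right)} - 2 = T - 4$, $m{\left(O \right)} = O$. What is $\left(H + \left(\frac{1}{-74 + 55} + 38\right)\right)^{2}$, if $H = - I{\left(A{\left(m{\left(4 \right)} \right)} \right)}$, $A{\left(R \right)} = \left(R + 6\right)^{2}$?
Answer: $\frac{1301881}{361} \approx 3606.3$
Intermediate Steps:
$A{\left(R \right)} = \left(6 + R\right)^{2}$
$I{\left(T \right)} = -2 + T$ ($I{\left(T \right)} = 2 + \left(T - 4\right) = 2 + \left(-4 + T\right) = -2 + T$)
$H = -98$ ($H = - (-2 + \left(6 + 4\right)^{2}) = - (-2 + 10^{2}) = - (-2 + 100) = \left(-1\right) 98 = -98$)
$\left(H + \left(\frac{1}{-74 + 55} + 38\right)\right)^{2} = \left(-98 + \left(\frac{1}{-74 + 55} + 38\right)\right)^{2} = \left(-98 + \left(\frac{1}{-19} + 38\right)\right)^{2} = \left(-98 + \left(- \frac{1}{19} + 38\right)\right)^{2} = \left(-98 + \frac{721}{19}\right)^{2} = \left(- \frac{1141}{19}\right)^{2} = \frac{1301881}{361}$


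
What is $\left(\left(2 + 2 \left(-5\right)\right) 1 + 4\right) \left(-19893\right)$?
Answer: $79572$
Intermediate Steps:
$\left(\left(2 + 2 \left(-5\right)\right) 1 + 4\right) \left(-19893\right) = \left(\left(2 - 10\right) 1 + 4\right) \left(-19893\right) = \left(\left(-8\right) 1 + 4\right) \left(-19893\right) = \left(-8 + 4\right) \left(-19893\right) = \left(-4\right) \left(-19893\right) = 79572$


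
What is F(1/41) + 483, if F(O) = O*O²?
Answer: 33288844/68921 ≈ 483.00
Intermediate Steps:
F(O) = O³
F(1/41) + 483 = (1/41)³ + 483 = 1/68921 + 483 = 33288844/68921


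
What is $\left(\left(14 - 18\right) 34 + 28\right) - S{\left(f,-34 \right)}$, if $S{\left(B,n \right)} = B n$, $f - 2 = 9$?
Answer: $266$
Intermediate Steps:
$f = 11$ ($f = 2 + 9 = 11$)
$\left(\left(14 - 18\right) 34 + 28\right) - S{\left(f,-34 \right)} = \left(\left(14 - 18\right) 34 + 28\right) - 11 \left(-34\right) = \left(\left(14 - 18\right) 34 + 28\right) - -374 = \left(\left(-4\right) 34 + 28\right) + 374 = \left(-136 + 28\right) + 374 = -108 + 374 = 266$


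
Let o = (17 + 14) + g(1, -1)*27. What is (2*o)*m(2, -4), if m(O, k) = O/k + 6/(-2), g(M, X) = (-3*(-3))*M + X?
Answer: -1729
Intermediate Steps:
g(M, X) = X + 9*M (g(M, X) = 9*M + X = X + 9*M)
m(O, k) = -3 + O/k (m(O, k) = O/k + 6*(-1/2) = O/k - 3 = -3 + O/k)
o = 247 (o = (17 + 14) + (-1 + 9*1)*27 = 31 + (-1 + 9)*27 = 31 + 8*27 = 31 + 216 = 247)
(2*o)*m(2, -4) = (2*247)*(-3 + 2/(-4)) = 494*(-3 + 2*(-1/4)) = 494*(-3 - 1/2) = 494*(-7/2) = -1729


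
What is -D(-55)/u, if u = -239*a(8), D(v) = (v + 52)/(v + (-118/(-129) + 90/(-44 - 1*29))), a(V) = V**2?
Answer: 28251/7968160576 ≈ 3.5455e-6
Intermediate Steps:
D(v) = (52 + v)/(-2996/9417 + v) (D(v) = (52 + v)/(v + (-118*(-1/129) + 90/(-44 - 29))) = (52 + v)/(v + (118/129 + 90/(-73))) = (52 + v)/(v + (118/129 + 90*(-1/73))) = (52 + v)/(v + (118/129 - 90/73)) = (52 + v)/(v - 2996/9417) = (52 + v)/(-2996/9417 + v))
u = -15296 (u = -239*8**2 = -239*64 = -15296)
-D(-55)/u = -9417*(52 - 55)/(-2996 + 9417*(-55))/(-15296) = -9417*(-3)/(-2996 - 517935)*(-1)/15296 = -9417*(-3)/(-520931)*(-1)/15296 = -9417*(-1/520931)*(-3)*(-1)/15296 = -28251*(-1)/(520931*15296) = -1*(-28251/7968160576) = 28251/7968160576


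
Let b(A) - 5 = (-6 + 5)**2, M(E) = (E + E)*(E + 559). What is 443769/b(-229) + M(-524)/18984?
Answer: 50144587/678 ≈ 73960.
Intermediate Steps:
M(E) = 2*E*(559 + E) (M(E) = (2*E)*(559 + E) = 2*E*(559 + E))
b(A) = 6 (b(A) = 5 + (-6 + 5)**2 = 5 + (-1)**2 = 5 + 1 = 6)
443769/b(-229) + M(-524)/18984 = 443769/6 + (2*(-524)*(559 - 524))/18984 = 443769*(1/6) + (2*(-524)*35)*(1/18984) = 147923/2 - 36680*1/18984 = 147923/2 - 655/339 = 50144587/678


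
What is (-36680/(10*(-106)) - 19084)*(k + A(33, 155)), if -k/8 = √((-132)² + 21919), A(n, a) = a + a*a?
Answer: -24412563240/53 + 8076944*√39343/53 ≈ -4.3039e+8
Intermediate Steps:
A(n, a) = a + a²
k = -8*√39343 (k = -8*√((-132)² + 21919) = -8*√(17424 + 21919) = -8*√39343 ≈ -1586.8)
(-36680/(10*(-106)) - 19084)*(k + A(33, 155)) = (-36680/(10*(-106)) - 19084)*(-8*√39343 + 155*(1 + 155)) = (-36680/(-1060) - 19084)*(-8*√39343 + 155*156) = (-36680*(-1/1060) - 19084)*(-8*√39343 + 24180) = (1834/53 - 19084)*(24180 - 8*√39343) = -1009618*(24180 - 8*√39343)/53 = -24412563240/53 + 8076944*√39343/53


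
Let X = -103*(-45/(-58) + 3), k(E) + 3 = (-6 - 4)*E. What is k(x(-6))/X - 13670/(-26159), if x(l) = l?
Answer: 73957512/196689521 ≈ 0.37601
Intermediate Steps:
k(E) = -3 - 10*E (k(E) = -3 + (-6 - 4)*E = -3 - 10*E)
X = -22557/58 (X = -103*(-45*(-1/58) + 3) = -103*(45/58 + 3) = -103*219/58 = -22557/58 ≈ -388.91)
k(x(-6))/X - 13670/(-26159) = (-3 - 10*(-6))/(-22557/58) - 13670/(-26159) = (-3 + 60)*(-58/22557) - 13670*(-1/26159) = 57*(-58/22557) + 13670/26159 = -1102/7519 + 13670/26159 = 73957512/196689521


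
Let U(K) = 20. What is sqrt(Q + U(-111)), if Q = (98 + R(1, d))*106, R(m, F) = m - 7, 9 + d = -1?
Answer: 2*sqrt(2443) ≈ 98.853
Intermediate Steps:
d = -10 (d = -9 - 1 = -10)
R(m, F) = -7 + m
Q = 9752 (Q = (98 + (-7 + 1))*106 = (98 - 6)*106 = 92*106 = 9752)
sqrt(Q + U(-111)) = sqrt(9752 + 20) = sqrt(9772) = 2*sqrt(2443)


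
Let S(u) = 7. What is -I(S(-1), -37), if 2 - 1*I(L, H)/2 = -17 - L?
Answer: -52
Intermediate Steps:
I(L, H) = 38 + 2*L (I(L, H) = 4 - 2*(-17 - L) = 4 + (34 + 2*L) = 38 + 2*L)
-I(S(-1), -37) = -(38 + 2*7) = -(38 + 14) = -1*52 = -52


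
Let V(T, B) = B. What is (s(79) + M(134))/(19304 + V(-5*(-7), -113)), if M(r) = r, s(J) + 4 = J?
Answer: 209/19191 ≈ 0.010891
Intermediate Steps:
s(J) = -4 + J
(s(79) + M(134))/(19304 + V(-5*(-7), -113)) = ((-4 + 79) + 134)/(19304 - 113) = (75 + 134)/19191 = 209*(1/19191) = 209/19191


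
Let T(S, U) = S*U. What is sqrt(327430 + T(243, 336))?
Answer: sqrt(409078) ≈ 639.59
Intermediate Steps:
sqrt(327430 + T(243, 336)) = sqrt(327430 + 243*336) = sqrt(327430 + 81648) = sqrt(409078)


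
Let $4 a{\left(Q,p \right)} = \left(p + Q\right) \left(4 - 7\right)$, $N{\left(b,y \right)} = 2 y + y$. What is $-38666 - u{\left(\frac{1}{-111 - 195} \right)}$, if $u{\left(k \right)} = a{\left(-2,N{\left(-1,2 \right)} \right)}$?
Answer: $-38663$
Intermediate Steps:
$N{\left(b,y \right)} = 3 y$
$a{\left(Q,p \right)} = - \frac{3 Q}{4} - \frac{3 p}{4}$ ($a{\left(Q,p \right)} = \frac{\left(p + Q\right) \left(4 - 7\right)}{4} = \frac{\left(Q + p\right) \left(-3\right)}{4} = \frac{- 3 Q - 3 p}{4} = - \frac{3 Q}{4} - \frac{3 p}{4}$)
$u{\left(k \right)} = -3$ ($u{\left(k \right)} = \left(- \frac{3}{4}\right) \left(-2\right) - \frac{3 \cdot 3 \cdot 2}{4} = \frac{3}{2} - \frac{9}{2} = -3$)
$-38666 - u{\left(\frac{1}{-111 - 195} \right)} = -38666 - -3 = -38666 + 3 = -38663$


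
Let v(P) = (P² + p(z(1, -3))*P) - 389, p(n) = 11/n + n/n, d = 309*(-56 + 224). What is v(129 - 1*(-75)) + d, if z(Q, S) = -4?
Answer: 92782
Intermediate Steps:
d = 51912 (d = 309*168 = 51912)
p(n) = 1 + 11/n (p(n) = 11/n + 1 = 1 + 11/n)
v(P) = -389 + P² - 7*P/4 (v(P) = (P² + ((11 - 4)/(-4))*P) - 389 = (P² + (-¼*7)*P) - 389 = (P² - 7*P/4) - 389 = -389 + P² - 7*P/4)
v(129 - 1*(-75)) + d = (-389 + (129 - 1*(-75))² - 7*(129 - 1*(-75))/4) + 51912 = (-389 + (129 + 75)² - 7*(129 + 75)/4) + 51912 = (-389 + 204² - 7/4*204) + 51912 = (-389 + 41616 - 357) + 51912 = 40870 + 51912 = 92782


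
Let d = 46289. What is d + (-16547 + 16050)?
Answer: 45792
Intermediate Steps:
d + (-16547 + 16050) = 46289 + (-16547 + 16050) = 46289 - 497 = 45792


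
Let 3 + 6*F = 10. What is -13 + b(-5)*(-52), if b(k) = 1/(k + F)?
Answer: 13/23 ≈ 0.56522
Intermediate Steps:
F = 7/6 (F = -½ + (⅙)*10 = -½ + 5/3 = 7/6 ≈ 1.1667)
b(k) = 1/(7/6 + k) (b(k) = 1/(k + 7/6) = 1/(7/6 + k))
-13 + b(-5)*(-52) = -13 + (6/(7 + 6*(-5)))*(-52) = -13 + (6/(7 - 30))*(-52) = -13 + (6/(-23))*(-52) = -13 + (6*(-1/23))*(-52) = -13 - 6/23*(-52) = -13 + 312/23 = 13/23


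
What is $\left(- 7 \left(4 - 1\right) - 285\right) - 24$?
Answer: $-330$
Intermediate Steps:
$\left(- 7 \left(4 - 1\right) - 285\right) - 24 = \left(\left(-7\right) 3 - 285\right) - 24 = \left(-21 - 285\right) - 24 = -306 - 24 = -330$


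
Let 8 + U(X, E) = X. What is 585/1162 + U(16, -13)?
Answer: 9881/1162 ≈ 8.5034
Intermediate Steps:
U(X, E) = -8 + X
585/1162 + U(16, -13) = 585/1162 + (-8 + 16) = 585*(1/1162) + 8 = 585/1162 + 8 = 9881/1162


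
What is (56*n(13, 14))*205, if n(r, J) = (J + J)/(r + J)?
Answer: 321440/27 ≈ 11905.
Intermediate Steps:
n(r, J) = 2*J/(J + r) (n(r, J) = (2*J)/(J + r) = 2*J/(J + r))
(56*n(13, 14))*205 = (56*(2*14/(14 + 13)))*205 = (56*(2*14/27))*205 = (56*(2*14*(1/27)))*205 = (56*(28/27))*205 = (1568/27)*205 = 321440/27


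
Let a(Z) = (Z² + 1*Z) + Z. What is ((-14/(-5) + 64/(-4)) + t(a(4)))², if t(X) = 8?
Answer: 676/25 ≈ 27.040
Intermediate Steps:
a(Z) = Z² + 2*Z (a(Z) = (Z² + Z) + Z = (Z + Z²) + Z = Z² + 2*Z)
((-14/(-5) + 64/(-4)) + t(a(4)))² = ((-14/(-5) + 64/(-4)) + 8)² = ((-14*(-⅕) + 64*(-¼)) + 8)² = ((14/5 - 16) + 8)² = (-66/5 + 8)² = (-26/5)² = 676/25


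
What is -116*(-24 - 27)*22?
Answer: 130152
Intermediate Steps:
-116*(-24 - 27)*22 = -(-5916)*22 = -116*(-1122) = 130152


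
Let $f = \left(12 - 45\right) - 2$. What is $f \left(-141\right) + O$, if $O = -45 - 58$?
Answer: $4832$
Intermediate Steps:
$O = -103$
$f = -35$ ($f = -33 - 2 = -35$)
$f \left(-141\right) + O = \left(-35\right) \left(-141\right) - 103 = 4935 - 103 = 4832$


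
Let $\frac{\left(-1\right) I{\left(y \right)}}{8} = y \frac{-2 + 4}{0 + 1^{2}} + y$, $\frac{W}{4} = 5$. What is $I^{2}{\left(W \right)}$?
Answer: $230400$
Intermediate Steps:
$W = 20$ ($W = 4 \cdot 5 = 20$)
$I{\left(y \right)} = - 24 y$ ($I{\left(y \right)} = - 8 \left(y \frac{-2 + 4}{0 + 1^{2}} + y\right) = - 8 \left(y \frac{2}{0 + 1} + y\right) = - 8 \left(y \frac{2}{1} + y\right) = - 8 \left(y 2 \cdot 1 + y\right) = - 8 \left(y 2 + y\right) = - 8 \left(2 y + y\right) = - 8 \cdot 3 y = - 24 y$)
$I^{2}{\left(W \right)} = \left(\left(-24\right) 20\right)^{2} = \left(-480\right)^{2} = 230400$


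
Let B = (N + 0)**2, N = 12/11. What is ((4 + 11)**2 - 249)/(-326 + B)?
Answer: 1452/19651 ≈ 0.073889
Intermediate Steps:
N = 12/11 (N = 12*(1/11) = 12/11 ≈ 1.0909)
B = 144/121 (B = (12/11 + 0)**2 = (12/11)**2 = 144/121 ≈ 1.1901)
((4 + 11)**2 - 249)/(-326 + B) = ((4 + 11)**2 - 249)/(-326 + 144/121) = (15**2 - 249)/(-39302/121) = (225 - 249)*(-121/39302) = -24*(-121/39302) = 1452/19651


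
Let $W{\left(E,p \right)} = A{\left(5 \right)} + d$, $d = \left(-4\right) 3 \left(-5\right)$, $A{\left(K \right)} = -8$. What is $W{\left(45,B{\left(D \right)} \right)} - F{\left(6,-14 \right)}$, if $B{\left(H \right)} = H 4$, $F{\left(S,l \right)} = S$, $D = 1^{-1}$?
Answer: $46$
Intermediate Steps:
$D = 1$
$d = 60$ ($d = \left(-12\right) \left(-5\right) = 60$)
$B{\left(H \right)} = 4 H$
$W{\left(E,p \right)} = 52$ ($W{\left(E,p \right)} = -8 + 60 = 52$)
$W{\left(45,B{\left(D \right)} \right)} - F{\left(6,-14 \right)} = 52 - 6 = 46$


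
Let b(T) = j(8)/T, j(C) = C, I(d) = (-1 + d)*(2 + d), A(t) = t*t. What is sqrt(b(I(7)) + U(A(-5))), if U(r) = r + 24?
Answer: sqrt(3981)/9 ≈ 7.0106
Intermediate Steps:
A(t) = t**2
U(r) = 24 + r
b(T) = 8/T
sqrt(b(I(7)) + U(A(-5))) = sqrt(8/(-2 + 7 + 7**2) + (24 + (-5)**2)) = sqrt(8/(-2 + 7 + 49) + (24 + 25)) = sqrt(8/54 + 49) = sqrt(8*(1/54) + 49) = sqrt(4/27 + 49) = sqrt(1327/27) = sqrt(3981)/9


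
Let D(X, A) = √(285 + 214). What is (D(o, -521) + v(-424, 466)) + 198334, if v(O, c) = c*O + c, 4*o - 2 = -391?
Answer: 1216 + √499 ≈ 1238.3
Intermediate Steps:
o = -389/4 (o = ½ + (¼)*(-391) = ½ - 391/4 = -389/4 ≈ -97.250)
D(X, A) = √499
v(O, c) = c + O*c (v(O, c) = O*c + c = c + O*c)
(D(o, -521) + v(-424, 466)) + 198334 = (√499 + 466*(1 - 424)) + 198334 = (√499 + 466*(-423)) + 198334 = (√499 - 197118) + 198334 = (-197118 + √499) + 198334 = 1216 + √499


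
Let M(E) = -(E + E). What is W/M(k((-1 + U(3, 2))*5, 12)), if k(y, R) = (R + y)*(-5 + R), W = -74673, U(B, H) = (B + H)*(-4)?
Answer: -24891/434 ≈ -57.353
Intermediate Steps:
U(B, H) = -4*B - 4*H
k(y, R) = (-5 + R)*(R + y)
M(E) = -2*E
W/M(k((-1 + U(3, 2))*5, 12)) = -74673*(-1/(2*(12² - 5*12 - 5*(-1 + (-4*3 - 4*2))*5 + 12*((-1 + (-4*3 - 4*2))*5)))) = -74673*(-1/(2*(144 - 60 - 5*(-1 + (-12 - 8))*5 + 12*((-1 + (-12 - 8))*5)))) = -74673*(-1/(2*(144 - 60 - 5*(-1 - 20)*5 + 12*((-1 - 20)*5)))) = -74673*(-1/(2*(144 - 60 - (-105)*5 + 12*(-21*5)))) = -74673*(-1/(2*(144 - 60 - 5*(-105) + 12*(-105)))) = -74673*(-1/(2*(144 - 60 + 525 - 1260))) = -74673/((-2*(-651))) = -74673/1302 = -74673*1/1302 = -24891/434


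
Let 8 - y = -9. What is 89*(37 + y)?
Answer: 4806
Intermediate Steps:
y = 17 (y = 8 - 1*(-9) = 8 + 9 = 17)
89*(37 + y) = 89*(37 + 17) = 89*54 = 4806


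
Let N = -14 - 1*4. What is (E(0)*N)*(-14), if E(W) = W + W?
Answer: 0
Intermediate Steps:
E(W) = 2*W
N = -18 (N = -14 - 4 = -18)
(E(0)*N)*(-14) = ((2*0)*(-18))*(-14) = (0*(-18))*(-14) = 0*(-14) = 0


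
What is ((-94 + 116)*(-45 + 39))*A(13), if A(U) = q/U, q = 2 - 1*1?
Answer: -132/13 ≈ -10.154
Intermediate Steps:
q = 1 (q = 2 - 1 = 1)
A(U) = 1/U
((-94 + 116)*(-45 + 39))*A(13) = ((-94 + 116)*(-45 + 39))/13 = (22*(-6))*(1/13) = -132*1/13 = -132/13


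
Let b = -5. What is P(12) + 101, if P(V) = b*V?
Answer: 41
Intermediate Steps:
P(V) = -5*V
P(12) + 101 = -5*12 + 101 = -60 + 101 = 41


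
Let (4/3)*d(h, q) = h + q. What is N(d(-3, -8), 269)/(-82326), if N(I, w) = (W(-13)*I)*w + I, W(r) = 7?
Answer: 5181/27442 ≈ 0.18880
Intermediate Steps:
d(h, q) = 3*h/4 + 3*q/4 (d(h, q) = 3*(h + q)/4 = 3*h/4 + 3*q/4)
N(I, w) = I + 7*I*w (N(I, w) = (7*I)*w + I = 7*I*w + I = I + 7*I*w)
N(d(-3, -8), 269)/(-82326) = (((¾)*(-3) + (¾)*(-8))*(1 + 7*269))/(-82326) = ((-9/4 - 6)*(1 + 1883))*(-1/82326) = -33/4*1884*(-1/82326) = -15543*(-1/82326) = 5181/27442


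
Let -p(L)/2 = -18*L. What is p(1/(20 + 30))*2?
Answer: 36/25 ≈ 1.4400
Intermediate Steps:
p(L) = 36*L (p(L) = -(-36)*L = 36*L)
p(1/(20 + 30))*2 = (36/(20 + 30))*2 = (36/50)*2 = (36*(1/50))*2 = (18/25)*2 = 36/25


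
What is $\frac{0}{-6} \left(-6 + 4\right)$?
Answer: $0$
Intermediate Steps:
$\frac{0}{-6} \left(-6 + 4\right) = 0 \left(- \frac{1}{6}\right) \left(-2\right) = 0 \left(-2\right) = 0$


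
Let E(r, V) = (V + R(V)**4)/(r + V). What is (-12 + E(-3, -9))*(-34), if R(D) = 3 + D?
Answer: 8109/2 ≈ 4054.5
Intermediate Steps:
E(r, V) = (V + (3 + V)**4)/(V + r) (E(r, V) = (V + (3 + V)**4)/(r + V) = (V + (3 + V)**4)/(V + r))
(-12 + E(-3, -9))*(-34) = (-12 + (-9 + (3 - 9)**4)/(-9 - 3))*(-34) = (-12 + (-9 + (-6)**4)/(-12))*(-34) = (-12 - (-9 + 1296)/12)*(-34) = (-12 - 1/12*1287)*(-34) = (-12 - 429/4)*(-34) = -477/4*(-34) = 8109/2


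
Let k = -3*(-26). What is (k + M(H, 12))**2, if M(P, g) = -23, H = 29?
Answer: 3025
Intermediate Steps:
k = 78 (k = -1*(-78) = 78)
(k + M(H, 12))**2 = (78 - 23)**2 = 55**2 = 3025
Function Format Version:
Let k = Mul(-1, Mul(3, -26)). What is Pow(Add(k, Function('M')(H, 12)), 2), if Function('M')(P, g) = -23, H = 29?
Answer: 3025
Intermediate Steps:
k = 78 (k = Mul(-1, -78) = 78)
Pow(Add(k, Function('M')(H, 12)), 2) = Pow(Add(78, -23), 2) = Pow(55, 2) = 3025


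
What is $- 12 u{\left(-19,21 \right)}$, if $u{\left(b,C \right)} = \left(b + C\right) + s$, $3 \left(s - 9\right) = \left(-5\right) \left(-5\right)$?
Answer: $-232$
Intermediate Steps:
$s = \frac{52}{3}$ ($s = 9 + \frac{\left(-5\right) \left(-5\right)}{3} = 9 + \frac{1}{3} \cdot 25 = 9 + \frac{25}{3} = \frac{52}{3} \approx 17.333$)
$u{\left(b,C \right)} = \frac{52}{3} + C + b$ ($u{\left(b,C \right)} = \left(b + C\right) + \frac{52}{3} = \left(C + b\right) + \frac{52}{3} = \frac{52}{3} + C + b$)
$- 12 u{\left(-19,21 \right)} = - 12 \left(\frac{52}{3} + 21 - 19\right) = \left(-12\right) \frac{58}{3} = -232$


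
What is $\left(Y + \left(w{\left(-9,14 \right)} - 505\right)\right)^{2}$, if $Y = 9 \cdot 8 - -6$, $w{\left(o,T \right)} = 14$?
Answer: $170569$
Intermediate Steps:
$Y = 78$ ($Y = 72 + \left(8 - 2\right) = 72 + 6 = 78$)
$\left(Y + \left(w{\left(-9,14 \right)} - 505\right)\right)^{2} = \left(78 + \left(14 - 505\right)\right)^{2} = \left(78 - 491\right)^{2} = \left(-413\right)^{2} = 170569$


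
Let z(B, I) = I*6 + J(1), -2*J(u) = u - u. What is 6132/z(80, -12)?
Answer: -511/6 ≈ -85.167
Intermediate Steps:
J(u) = 0 (J(u) = -(u - u)/2 = -½*0 = 0)
z(B, I) = 6*I (z(B, I) = I*6 + 0 = 6*I + 0 = 6*I)
6132/z(80, -12) = 6132/((6*(-12))) = 6132/(-72) = 6132*(-1/72) = -511/6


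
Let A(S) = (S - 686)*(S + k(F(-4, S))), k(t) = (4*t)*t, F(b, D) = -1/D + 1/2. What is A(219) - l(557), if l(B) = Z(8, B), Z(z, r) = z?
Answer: -4927489604/47961 ≈ -1.0274e+5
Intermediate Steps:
F(b, D) = ½ - 1/D (F(b, D) = -1/D + 1*(½) = -1/D + ½ = ½ - 1/D)
k(t) = 4*t²
l(B) = 8
A(S) = (-686 + S)*(S + (-2 + S)²/S²) (A(S) = (S - 686)*(S + 4*((-2 + S)/(2*S))²) = (-686 + S)*(S + 4*((-2 + S)²/(4*S²))) = (-686 + S)*(S + (-2 + S)²/S²))
A(219) - l(557) = (-690 + 219² - 2744/219² - 685*219 + 2748/219) - 1*8 = (-690 + 47961 - 2744*1/47961 - 150015 + 2748*(1/219)) - 8 = (-690 + 47961 - 2744/47961 - 150015 + 916/73) - 8 = -4927105916/47961 - 8 = -4927489604/47961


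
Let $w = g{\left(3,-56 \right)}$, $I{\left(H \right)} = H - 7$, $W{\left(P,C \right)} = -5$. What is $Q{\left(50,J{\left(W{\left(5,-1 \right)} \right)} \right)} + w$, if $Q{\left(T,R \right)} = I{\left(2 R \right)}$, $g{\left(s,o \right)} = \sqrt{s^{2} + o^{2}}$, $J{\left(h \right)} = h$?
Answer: $-17 + \sqrt{3145} \approx 39.08$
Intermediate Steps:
$I{\left(H \right)} = -7 + H$
$g{\left(s,o \right)} = \sqrt{o^{2} + s^{2}}$
$Q{\left(T,R \right)} = -7 + 2 R$
$w = \sqrt{3145}$ ($w = \sqrt{\left(-56\right)^{2} + 3^{2}} = \sqrt{3136 + 9} = \sqrt{3145} \approx 56.08$)
$Q{\left(50,J{\left(W{\left(5,-1 \right)} \right)} \right)} + w = \left(-7 + 2 \left(-5\right)\right) + \sqrt{3145} = \left(-7 - 10\right) + \sqrt{3145} = -17 + \sqrt{3145}$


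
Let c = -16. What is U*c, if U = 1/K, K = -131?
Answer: 16/131 ≈ 0.12214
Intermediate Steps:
U = -1/131 (U = 1/(-131) = -1/131 ≈ -0.0076336)
U*c = -1/131*(-16) = 16/131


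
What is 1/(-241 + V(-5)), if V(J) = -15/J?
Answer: -1/238 ≈ -0.0042017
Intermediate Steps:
1/(-241 + V(-5)) = 1/(-241 - 15/(-5)) = 1/(-241 - 15*(-⅕)) = 1/(-241 + 3) = 1/(-238) = -1/238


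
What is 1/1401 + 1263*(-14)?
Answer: -24772481/1401 ≈ -17682.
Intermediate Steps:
1/1401 + 1263*(-14) = 1/1401 - 17682 = -24772481/1401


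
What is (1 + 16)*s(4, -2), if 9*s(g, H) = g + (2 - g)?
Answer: 34/9 ≈ 3.7778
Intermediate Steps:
s(g, H) = 2/9 (s(g, H) = (g + (2 - g))/9 = (1/9)*2 = 2/9)
(1 + 16)*s(4, -2) = (1 + 16)*(2/9) = 17*(2/9) = 34/9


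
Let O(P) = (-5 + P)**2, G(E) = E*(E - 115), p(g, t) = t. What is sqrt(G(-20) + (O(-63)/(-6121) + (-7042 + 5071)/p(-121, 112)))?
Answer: sqrt(78770268475787)/171388 ≈ 51.785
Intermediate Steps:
G(E) = E*(-115 + E)
sqrt(G(-20) + (O(-63)/(-6121) + (-7042 + 5071)/p(-121, 112))) = sqrt(-20*(-115 - 20) + ((-5 - 63)**2/(-6121) + (-7042 + 5071)/112)) = sqrt(-20*(-135) + ((-68)**2*(-1/6121) - 1971*1/112)) = sqrt(2700 + (4624*(-1/6121) - 1971/112)) = sqrt(2700 + (-4624/6121 - 1971/112)) = sqrt(2700 - 12582379/685552) = sqrt(1838408021/685552) = sqrt(78770268475787)/171388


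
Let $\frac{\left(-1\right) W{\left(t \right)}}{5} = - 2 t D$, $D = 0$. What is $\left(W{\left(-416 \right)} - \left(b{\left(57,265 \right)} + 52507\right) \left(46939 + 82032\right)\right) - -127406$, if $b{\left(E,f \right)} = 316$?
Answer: $-6812507727$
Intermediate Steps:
$W{\left(t \right)} = 0$ ($W{\left(t \right)} = - 5 - 2 t 0 = \left(-5\right) 0 = 0$)
$\left(W{\left(-416 \right)} - \left(b{\left(57,265 \right)} + 52507\right) \left(46939 + 82032\right)\right) - -127406 = \left(0 - \left(316 + 52507\right) \left(46939 + 82032\right)\right) - -127406 = \left(0 - 52823 \cdot 128971\right) + 127406 = \left(0 - 6812635133\right) + 127406 = -6812635133 + 127406 = -6812507727$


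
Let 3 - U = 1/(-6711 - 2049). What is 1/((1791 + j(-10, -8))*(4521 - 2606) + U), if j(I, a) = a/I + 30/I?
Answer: 8760/30007861801 ≈ 2.9192e-7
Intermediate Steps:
j(I, a) = 30/I + a/I
U = 26281/8760 (U = 3 - 1/(-6711 - 2049) = 3 - 1/(-8760) = 3 - 1*(-1/8760) = 3 + 1/8760 = 26281/8760 ≈ 3.0001)
1/((1791 + j(-10, -8))*(4521 - 2606) + U) = 1/((1791 + (30 - 8)/(-10))*(4521 - 2606) + 26281/8760) = 1/((1791 - 1/10*22)*1915 + 26281/8760) = 1/((1791 - 11/5)*1915 + 26281/8760) = 1/((8944/5)*1915 + 26281/8760) = 1/(3425552 + 26281/8760) = 1/(30007861801/8760) = 8760/30007861801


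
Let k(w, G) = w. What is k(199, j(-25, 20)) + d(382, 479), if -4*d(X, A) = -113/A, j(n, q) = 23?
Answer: 381397/1916 ≈ 199.06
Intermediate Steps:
d(X, A) = 113/(4*A) (d(X, A) = -(-113)/(4*A) = 113/(4*A))
k(199, j(-25, 20)) + d(382, 479) = 199 + (113/4)/479 = 199 + (113/4)*(1/479) = 199 + 113/1916 = 381397/1916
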